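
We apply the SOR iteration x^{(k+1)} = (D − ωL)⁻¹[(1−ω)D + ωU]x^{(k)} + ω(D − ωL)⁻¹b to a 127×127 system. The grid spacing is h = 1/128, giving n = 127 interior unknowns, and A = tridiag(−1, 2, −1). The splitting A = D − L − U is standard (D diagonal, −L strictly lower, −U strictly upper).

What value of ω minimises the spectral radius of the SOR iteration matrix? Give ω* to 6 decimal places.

ω* = 1.952093

n=127: λ(B_J) = 1 − λ(A)/2 = cos(kπ/128); k=1 gives ρ_J = 0.999699.
√(1−ρ_J²) = |sin(π/128)| = 0.0245412
So ω* = 2/1.0245412 = 1.952093 (Young).
At ω = 1.952093 every |λ(B_ω)| = ω−1, so ρ_SOR = 0.952093.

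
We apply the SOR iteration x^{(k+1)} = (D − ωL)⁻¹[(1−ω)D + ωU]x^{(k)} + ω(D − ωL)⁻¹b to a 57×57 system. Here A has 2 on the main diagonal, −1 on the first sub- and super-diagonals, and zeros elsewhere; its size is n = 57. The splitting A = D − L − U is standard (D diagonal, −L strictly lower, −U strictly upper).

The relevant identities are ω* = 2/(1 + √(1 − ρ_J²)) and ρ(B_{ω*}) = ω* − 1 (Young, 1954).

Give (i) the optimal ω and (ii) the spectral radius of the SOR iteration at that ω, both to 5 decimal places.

ω* = 1.89728, ρ_SOR = 0.89728

½·tridiag(1,0,1) at n=57: λ_k = cos(kπ/58); max |λ| at k=1 ⇒ ρ_J = cos(π/58) ≈ 0.99853.
√(1 − cos²(π/58)) = sin(π/58) ≈ 0.054139.
ω* = 2 / (1 + 0.054139) = 2 / 1.054139 ≈ 1.89728.
Hence ρ(B_{ω*}) = 1.89728 − 1 = 0.89728.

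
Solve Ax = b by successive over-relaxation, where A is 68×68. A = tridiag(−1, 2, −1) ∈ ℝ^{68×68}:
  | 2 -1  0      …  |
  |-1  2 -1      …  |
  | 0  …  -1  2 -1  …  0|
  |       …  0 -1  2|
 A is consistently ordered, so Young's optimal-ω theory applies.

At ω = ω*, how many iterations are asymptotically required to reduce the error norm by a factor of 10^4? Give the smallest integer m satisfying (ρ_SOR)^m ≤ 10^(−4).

spectrum of D⁻¹(L+U) = {cos(kπ/69) : 1≤k≤68}; ρ_J = cos(π/69) = 0.9989637.
√(1 − cos²(π/69)) = sin(π/69) ≈ 0.0455146.
ω* = 2 / (1 + 0.0455146) = 2 / 1.0455146 ≈ 1.9129336.
ρ(B_{ω*}) = ω*−1 = 0.9129336
4·ln10 = 9.21034; −ln(0.9129336) = 0.0910921; m = ⌈9.21034/0.0910921⌉ = ⌈101.110⌉ = 102.

m = 102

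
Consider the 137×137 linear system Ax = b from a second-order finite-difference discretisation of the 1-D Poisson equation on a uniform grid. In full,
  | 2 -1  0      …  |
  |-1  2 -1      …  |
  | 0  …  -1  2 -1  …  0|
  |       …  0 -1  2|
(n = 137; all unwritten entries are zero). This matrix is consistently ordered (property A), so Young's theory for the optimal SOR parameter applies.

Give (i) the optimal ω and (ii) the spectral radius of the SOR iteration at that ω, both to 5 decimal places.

B_J for the 137×137 system has eigenvalues cos(kπ/138); ρ_J = cos(π/138) = 0.99974.
1 − cos²(π/138) = sin²(π/138) ⇒ √(1−ρ_J²) = sin(π/138) = 0.022763.
ω* = 2/(1 + 0.022763) = 2/1.022763 = 1.95549.
ρ_SOR = ω* − 1 = 1.95549 − 1 = 0.95549.

ω* = 1.95549, ρ_SOR = 0.95549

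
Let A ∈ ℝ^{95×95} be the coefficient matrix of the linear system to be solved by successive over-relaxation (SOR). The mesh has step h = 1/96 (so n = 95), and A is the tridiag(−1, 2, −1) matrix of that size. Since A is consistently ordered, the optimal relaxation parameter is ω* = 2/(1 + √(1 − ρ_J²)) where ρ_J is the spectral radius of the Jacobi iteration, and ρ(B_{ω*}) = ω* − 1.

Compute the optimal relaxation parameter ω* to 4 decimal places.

n=95: λ(B_J) = 1 − λ(A)/2 = cos(kπ/96); k=1 gives ρ_J = 0.9995.
√(1−ρ_J²) simplifies to sin(π/96) = 0.03272.
[ω*] 2 ÷ (1 + 0.03272) = 2 ÷ 1.03272 = 1.9366.
At ω = 1.9366 every |λ(B_ω)| = ω−1, so ρ_SOR = 0.9366.

ω* = 1.9366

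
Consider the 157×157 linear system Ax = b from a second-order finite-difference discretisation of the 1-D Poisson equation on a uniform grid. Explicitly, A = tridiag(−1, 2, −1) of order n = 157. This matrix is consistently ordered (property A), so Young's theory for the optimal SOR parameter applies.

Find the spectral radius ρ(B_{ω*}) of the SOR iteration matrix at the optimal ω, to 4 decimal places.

ρ_SOR = 0.9610

With n=157, ρ(Jacobi) = cos(π/158) = 0.9998.
√(1−ρ_J²) simplifies to sin(π/158) = 0.01988.
Then 2/(1+√(1−ρ_J²)) = 2/(1+0.01988); ω* = 2/1.01988 = 1.9610.
At ω = 1.9610 every |λ(B_ω)| = ω−1, so ρ_SOR = 0.9610.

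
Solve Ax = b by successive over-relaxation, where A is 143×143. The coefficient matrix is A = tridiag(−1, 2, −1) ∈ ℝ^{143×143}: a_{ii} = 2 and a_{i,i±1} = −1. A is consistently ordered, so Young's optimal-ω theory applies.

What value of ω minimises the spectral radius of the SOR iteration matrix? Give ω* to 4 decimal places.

ρ_J = max_k |cos(kπ/144)| = cos(π/144) = 0.9998
√(1−ρ_J²) simplifies to sin(π/144) = 0.02181.
[ω*] 2 ÷ (1 + 0.02181) = 2 ÷ 1.02181 = 1.9573.
ρ_SOR = ω* − 1 ≈ 0.9573.

ω* = 1.9573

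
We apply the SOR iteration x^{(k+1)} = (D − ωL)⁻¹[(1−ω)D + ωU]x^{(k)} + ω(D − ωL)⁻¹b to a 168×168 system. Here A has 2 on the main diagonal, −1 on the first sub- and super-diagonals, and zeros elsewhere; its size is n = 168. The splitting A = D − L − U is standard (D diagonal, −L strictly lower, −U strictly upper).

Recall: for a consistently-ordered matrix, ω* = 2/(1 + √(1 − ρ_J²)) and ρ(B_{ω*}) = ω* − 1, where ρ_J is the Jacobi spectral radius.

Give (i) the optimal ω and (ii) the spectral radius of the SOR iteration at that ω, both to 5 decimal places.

ω* = 1.96350, ρ_SOR = 0.96350

ρ_J = max_k |cos(kπ/169)| = cos(π/169) = 0.99983
√(1−ρ_J²) = |sin(π/169)| = 0.018588
Then 2/(1+√(1−ρ_J²)) = 2/(1+0.018588); ω* = 2/1.018588 = 1.96350.
[ρ_SOR] ω* − 1 = 0.96350.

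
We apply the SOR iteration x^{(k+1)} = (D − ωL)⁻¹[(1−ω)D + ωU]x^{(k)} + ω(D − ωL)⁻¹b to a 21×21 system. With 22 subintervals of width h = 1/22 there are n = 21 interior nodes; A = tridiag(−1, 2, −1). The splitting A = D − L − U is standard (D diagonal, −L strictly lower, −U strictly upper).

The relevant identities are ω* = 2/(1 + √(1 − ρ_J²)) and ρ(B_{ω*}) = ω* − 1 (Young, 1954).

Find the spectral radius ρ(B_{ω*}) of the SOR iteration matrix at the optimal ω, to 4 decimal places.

[ρ_J] n=21: ρ(B_J) = cos(π/(n+1)) = cos(π/22) = 0.9898.
root = sin(π/22) = 0.14231  (since 1−cos² = sin²).
Then 2/(1+√(1−ρ_J²)) = 2/(1+0.14231); ω* = 2/1.14231 = 1.7508.
ρ_SOR = ω* − 1 = 1.7508 − 1 = 0.7508.

ρ_SOR = 0.7508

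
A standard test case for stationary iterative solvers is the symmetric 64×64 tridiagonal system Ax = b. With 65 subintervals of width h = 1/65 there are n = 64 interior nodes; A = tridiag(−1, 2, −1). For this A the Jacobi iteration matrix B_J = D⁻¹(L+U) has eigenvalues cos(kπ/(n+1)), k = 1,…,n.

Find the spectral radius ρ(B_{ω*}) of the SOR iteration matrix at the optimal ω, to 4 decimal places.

ρ_J = max_k |cos(kπ/65)| = cos(π/65) = 0.9988
√(1 − cos²(π/65)) = sin(π/65) ≈ 0.04831.
[ω*] 2 ÷ (1 + 0.04831) = 2 ÷ 1.04831 = 1.9078.
At ω = 1.9078 every |λ(B_ω)| = ω−1, so ρ_SOR = 0.9078.

ρ_SOR = 0.9078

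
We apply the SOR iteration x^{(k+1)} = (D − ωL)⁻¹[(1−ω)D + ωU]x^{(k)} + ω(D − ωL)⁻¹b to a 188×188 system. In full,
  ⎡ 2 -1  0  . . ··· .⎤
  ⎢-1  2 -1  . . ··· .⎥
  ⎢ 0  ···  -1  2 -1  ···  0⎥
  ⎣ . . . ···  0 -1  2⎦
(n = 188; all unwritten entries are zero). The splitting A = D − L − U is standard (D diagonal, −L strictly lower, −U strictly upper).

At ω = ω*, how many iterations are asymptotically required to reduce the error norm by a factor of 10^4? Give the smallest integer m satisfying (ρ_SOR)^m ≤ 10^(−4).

With n=188, ρ(Jacobi) = cos(π/189) = 0.9998619.
root = sin(π/189) = 0.0166214  (since 1−cos² = sin²).
ω* = 2 / (1 + 0.0166214) = 2 / 1.0166214 ≈ 1.9673007.
ρ_SOR = ω* − 1 = 1.9673007 − 1 = 0.9673007.
m ≥ 4·ln10 / (−ln 0.9673007) = 277.037; smallest integer m = 278.

m = 278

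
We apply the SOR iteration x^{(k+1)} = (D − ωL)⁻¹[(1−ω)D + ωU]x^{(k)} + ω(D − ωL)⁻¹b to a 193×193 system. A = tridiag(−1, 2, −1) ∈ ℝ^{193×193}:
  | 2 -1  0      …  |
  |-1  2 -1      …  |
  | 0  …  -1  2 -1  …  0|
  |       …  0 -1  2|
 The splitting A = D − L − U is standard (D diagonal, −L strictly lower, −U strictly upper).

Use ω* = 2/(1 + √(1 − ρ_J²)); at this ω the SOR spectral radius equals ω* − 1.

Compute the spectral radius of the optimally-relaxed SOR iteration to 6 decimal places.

ρ_J = max_k |cos(kπ/194)| = cos(π/194) = 0.999869
√(1 − cos²(π/194)) = sin(π/194) ≈ 0.0161931.
ω* = 2/(1+0.0161931) = 1.968130
[ρ_SOR] ω* − 1 = 0.968130.

ρ_SOR = 0.968130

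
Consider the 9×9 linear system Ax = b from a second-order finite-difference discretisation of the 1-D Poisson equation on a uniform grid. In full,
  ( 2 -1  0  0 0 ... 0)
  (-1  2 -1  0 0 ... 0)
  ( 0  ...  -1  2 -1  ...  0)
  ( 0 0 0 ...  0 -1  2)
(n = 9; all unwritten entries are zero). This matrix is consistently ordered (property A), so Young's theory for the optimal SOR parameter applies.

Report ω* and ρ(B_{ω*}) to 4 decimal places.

ω* = 1.5279, ρ_SOR = 0.5279

With n=9, ρ(Jacobi) = cos(π/10) = 0.9511.
root = sin(π/10) = 0.30902  (since 1−cos² = sin²).
Then 2/(1+√(1−ρ_J²)) = 2/(1+0.30902); ω* = 2/1.30902 = 1.5279.
ρ(B_{ω*}) = ω*−1 = 0.5279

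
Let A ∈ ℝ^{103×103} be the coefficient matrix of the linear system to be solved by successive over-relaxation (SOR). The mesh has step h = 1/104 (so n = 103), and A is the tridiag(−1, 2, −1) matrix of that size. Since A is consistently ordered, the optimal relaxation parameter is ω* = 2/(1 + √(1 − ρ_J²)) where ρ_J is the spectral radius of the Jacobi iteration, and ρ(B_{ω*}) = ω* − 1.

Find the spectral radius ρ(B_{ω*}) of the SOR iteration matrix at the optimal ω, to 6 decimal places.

ρ_SOR = 0.941365

B_J for the 103×103 system has eigenvalues cos(kπ/104); ρ_J = cos(π/104) = 0.999544.
root = sin(π/104) = 0.0302030  (since 1−cos² = sin²).
ω* = 2/(1 + 0.0302030) = 2/1.0302030 = 1.941365.
ρ_SOR = ω* − 1 ≈ 0.941365.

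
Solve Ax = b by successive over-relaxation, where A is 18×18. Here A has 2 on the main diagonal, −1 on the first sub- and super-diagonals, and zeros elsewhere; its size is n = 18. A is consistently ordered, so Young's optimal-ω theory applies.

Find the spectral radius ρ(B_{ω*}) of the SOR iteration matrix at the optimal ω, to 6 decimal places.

[ρ_J] n=18: ρ(B_J) = cos(π/(n+1)) = cos(π/19) = 0.986361.
√(1−ρ_J²) = |sin(π/19)| = 0.1645946
Then 2/(1+√(1−ρ_J²)) = 2/(1+0.1645946); ω* = 2/1.1645946 = 1.717336.
and ρ(B_{ω*}) = 1.717336 − 1 = 0.717336.

ρ_SOR = 0.717336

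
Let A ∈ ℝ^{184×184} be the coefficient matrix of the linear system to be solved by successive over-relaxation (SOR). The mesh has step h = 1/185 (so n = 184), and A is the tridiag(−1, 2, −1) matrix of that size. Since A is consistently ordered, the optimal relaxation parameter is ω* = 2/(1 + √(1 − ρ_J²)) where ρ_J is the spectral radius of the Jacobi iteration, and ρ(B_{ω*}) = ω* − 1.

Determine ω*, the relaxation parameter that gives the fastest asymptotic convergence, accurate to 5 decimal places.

With n=184, ρ(Jacobi) = cos(π/185) = 0.99986.
√(1 − cos²(π/185)) = sin(π/185) ≈ 0.016981.
ω* = 2/(1 + 0.016981) = 2/1.016981 = 1.96661.
[ρ_SOR] ω* − 1 = 0.96661.

ω* = 1.96661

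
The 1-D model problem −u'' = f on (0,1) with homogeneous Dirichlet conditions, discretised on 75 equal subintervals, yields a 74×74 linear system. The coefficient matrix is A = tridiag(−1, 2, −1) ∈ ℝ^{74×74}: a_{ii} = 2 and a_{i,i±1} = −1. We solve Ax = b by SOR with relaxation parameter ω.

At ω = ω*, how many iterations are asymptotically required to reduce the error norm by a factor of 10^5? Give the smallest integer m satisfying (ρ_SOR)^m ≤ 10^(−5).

n=74: λ(B_J) = 1 − λ(A)/2 = cos(kπ/75); k=1 gives ρ_J = 0.9991228.
√(1−ρ_J²) simplifies to sin(π/75) = 0.0418757.
Then 2/(1+√(1−ρ_J²)) = 2/(1+0.0418757); ω* = 2/1.0418757 = 1.9196148.
ρ_SOR = ω* − 1 = 1.9196148 − 1 = 0.9196148.
5·ln10 = 11.5129; −ln(0.9196148) = 0.0838004; m = ⌈11.5129/0.0838004⌉ = ⌈137.385⌉ = 138.

m = 138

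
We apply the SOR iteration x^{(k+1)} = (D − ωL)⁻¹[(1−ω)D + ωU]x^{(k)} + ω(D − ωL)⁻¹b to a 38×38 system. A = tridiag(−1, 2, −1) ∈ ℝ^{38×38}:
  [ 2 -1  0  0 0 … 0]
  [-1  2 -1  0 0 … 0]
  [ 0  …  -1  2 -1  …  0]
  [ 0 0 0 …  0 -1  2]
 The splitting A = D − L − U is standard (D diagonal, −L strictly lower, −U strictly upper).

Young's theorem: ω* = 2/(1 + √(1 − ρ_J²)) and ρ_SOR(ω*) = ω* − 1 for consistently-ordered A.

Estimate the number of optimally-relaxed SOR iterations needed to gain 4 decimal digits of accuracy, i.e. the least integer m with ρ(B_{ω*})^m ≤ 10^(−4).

B_J for the 38×38 system has eigenvalues cos(kπ/39); ρ_J = cos(π/39) = 0.9967573.
√(1−ρ_J²) simplifies to sin(π/39) = 0.0804666.
ω* = 2/(1 + 0.0804666) = 2/1.0804666 = 1.8510521.
ρ(B_{ω*}) = ω*−1 = 0.8510521
ρ_SOR^m ≤ 10^(−4) ⇔ m ≥ 4·ln10/(−ln 0.8510521) = 9.21034/0.161282 = 57.107; m = ⌈57.107⌉ = 58.

m = 58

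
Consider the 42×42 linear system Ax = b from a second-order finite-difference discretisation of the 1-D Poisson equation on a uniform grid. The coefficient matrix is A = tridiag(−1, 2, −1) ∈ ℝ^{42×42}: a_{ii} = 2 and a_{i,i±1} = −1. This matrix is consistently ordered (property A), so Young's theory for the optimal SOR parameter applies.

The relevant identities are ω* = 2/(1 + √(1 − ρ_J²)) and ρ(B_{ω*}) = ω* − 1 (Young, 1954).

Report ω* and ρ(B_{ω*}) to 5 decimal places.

ω* = 1.86394, ρ_SOR = 0.86394

With n=42, ρ(Jacobi) = cos(π/43) = 0.99733.
√(1−ρ_J²) = |sin(π/43)| = 0.072995
Then 2/(1+√(1−ρ_J²)) = 2/(1+0.072995); ω* = 2/1.072995 = 1.86394.
ρ_SOR = ω* − 1 ≈ 0.86394.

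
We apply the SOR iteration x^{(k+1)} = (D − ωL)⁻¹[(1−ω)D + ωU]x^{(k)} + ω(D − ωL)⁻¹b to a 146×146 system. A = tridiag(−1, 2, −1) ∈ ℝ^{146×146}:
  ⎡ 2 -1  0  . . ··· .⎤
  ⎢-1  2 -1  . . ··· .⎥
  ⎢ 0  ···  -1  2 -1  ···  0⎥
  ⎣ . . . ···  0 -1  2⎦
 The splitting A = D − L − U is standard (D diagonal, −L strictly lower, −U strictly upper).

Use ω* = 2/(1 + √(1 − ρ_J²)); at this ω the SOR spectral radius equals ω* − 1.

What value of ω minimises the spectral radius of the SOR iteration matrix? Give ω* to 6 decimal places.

ρ_J = max_k |cos(kπ/147)| = cos(π/147) = 0.999772
√(1 − cos²(π/147)) = sin(π/147) ≈ 0.0213698.
ω* = 2/(1+0.0213698) = 1.958155
[ρ_SOR] ω* − 1 = 0.958155.

ω* = 1.958155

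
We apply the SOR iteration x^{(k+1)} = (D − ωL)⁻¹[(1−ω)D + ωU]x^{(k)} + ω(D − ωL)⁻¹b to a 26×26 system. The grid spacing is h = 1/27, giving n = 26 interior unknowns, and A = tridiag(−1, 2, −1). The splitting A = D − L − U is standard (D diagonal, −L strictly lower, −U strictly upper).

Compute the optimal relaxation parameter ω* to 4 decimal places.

ω* = 1.7920

spectrum of D⁻¹(L+U) = {cos(kπ/27) : 1≤k≤26}; ρ_J = cos(π/27) = 0.9932.
root = sin(π/27) = 0.11609  (since 1−cos² = sin²).
[ω*] 2 ÷ (1 + 0.11609) = 2 ÷ 1.11609 = 1.7920.
[ρ_SOR] ω* − 1 = 0.7920.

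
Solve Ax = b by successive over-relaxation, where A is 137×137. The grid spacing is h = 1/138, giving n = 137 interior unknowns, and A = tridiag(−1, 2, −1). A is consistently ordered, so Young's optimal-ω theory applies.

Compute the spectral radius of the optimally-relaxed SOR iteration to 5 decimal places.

ρ_SOR = 0.95549

ρ_J = max_k |cos(kπ/138)| = cos(π/138) = 0.99974
√(1−ρ_J²) = |sin(π/138)| = 0.022763
ω* = 2/(1 + 0.022763) = 2/1.022763 = 1.95549.
ρ_SOR = ω* − 1 ≈ 0.95549.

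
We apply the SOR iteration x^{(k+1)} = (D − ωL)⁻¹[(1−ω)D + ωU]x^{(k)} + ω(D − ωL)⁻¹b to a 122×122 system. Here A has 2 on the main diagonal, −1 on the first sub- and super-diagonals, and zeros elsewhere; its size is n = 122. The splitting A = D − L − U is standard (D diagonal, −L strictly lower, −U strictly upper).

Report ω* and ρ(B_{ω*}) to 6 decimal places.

ω* = 1.950195, ρ_SOR = 0.950195

ρ_J = max_k |cos(kπ/123)| = cos(π/123) = 0.999674
root = sin(π/123) = 0.0255386  (since 1−cos² = sin²).
ω* = 2/(1+0.0255386) = 1.950195
[ρ_SOR] ω* − 1 = 0.950195.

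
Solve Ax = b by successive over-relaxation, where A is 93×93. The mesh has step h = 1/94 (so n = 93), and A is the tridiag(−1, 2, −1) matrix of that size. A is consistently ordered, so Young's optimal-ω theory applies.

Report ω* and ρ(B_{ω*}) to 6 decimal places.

ρ_J = max_k |cos(kπ/94)| = cos(π/94) = 0.999442
root = sin(π/94) = 0.0334150  (since 1−cos² = sin²).
Young: ω* = 2/(1+√(1−ρ_J²)) = 2/(1+0.0334150) = 2/1.0334150 = 1.935331.
ρ(B_{ω*}) = ω*−1 = 0.935331

ω* = 1.935331, ρ_SOR = 0.935331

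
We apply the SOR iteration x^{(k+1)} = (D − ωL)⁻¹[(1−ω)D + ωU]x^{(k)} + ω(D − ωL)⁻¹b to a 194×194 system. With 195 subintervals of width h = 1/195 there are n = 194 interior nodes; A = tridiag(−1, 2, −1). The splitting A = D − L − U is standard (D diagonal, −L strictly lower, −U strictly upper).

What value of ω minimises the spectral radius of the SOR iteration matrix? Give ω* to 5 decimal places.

ρ_J = max_k |cos(kπ/195)| = cos(π/195) = 0.99987
√(1 − cos²(π/195)) = sin(π/195) ≈ 0.016110.
Then 2/(1+√(1−ρ_J²)) = 2/(1+0.016110); ω* = 2/1.016110 = 1.96829.
[ρ_SOR] ω* − 1 = 0.96829.

ω* = 1.96829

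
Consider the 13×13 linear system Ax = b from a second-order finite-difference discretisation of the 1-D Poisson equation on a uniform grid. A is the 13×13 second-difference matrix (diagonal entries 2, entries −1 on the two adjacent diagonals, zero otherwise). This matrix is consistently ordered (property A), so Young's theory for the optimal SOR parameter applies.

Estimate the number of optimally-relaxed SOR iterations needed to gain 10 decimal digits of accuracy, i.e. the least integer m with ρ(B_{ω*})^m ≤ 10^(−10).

m = 51

[ρ_J] n=13: ρ(B_J) = cos(π/(n+1)) = cos(π/14) = 0.9749279.
√(1−ρ_J²) = |sin(π/14)| = 0.2225209
ω* = 2/(1 + 0.2225209) = 2/1.2225209 = 1.6359639.
At ω = 1.6359639 every |λ(B_ω)| = ω−1, so ρ_SOR = 0.6359639.
m ≥ 10·ln10 / (−ln 0.6359639) = 50.873; smallest integer m = 51.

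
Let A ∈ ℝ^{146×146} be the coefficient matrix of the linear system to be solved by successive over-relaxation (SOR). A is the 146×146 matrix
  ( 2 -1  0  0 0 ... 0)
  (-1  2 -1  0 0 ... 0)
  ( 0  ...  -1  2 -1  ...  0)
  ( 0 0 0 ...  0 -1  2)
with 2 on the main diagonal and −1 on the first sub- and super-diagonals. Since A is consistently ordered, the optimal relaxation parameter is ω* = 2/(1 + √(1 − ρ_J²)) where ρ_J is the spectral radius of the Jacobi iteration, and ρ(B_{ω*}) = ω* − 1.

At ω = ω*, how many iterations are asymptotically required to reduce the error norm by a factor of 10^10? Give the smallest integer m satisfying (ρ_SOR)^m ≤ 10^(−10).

spectrum of D⁻¹(L+U) = {cos(kπ/147) : 1≤k≤146}; ρ_J = cos(π/147) = 0.9997716.
√(1 − cos²(π/147)) = sin(π/147) ≈ 0.0213698.
[ω*] 2 ÷ (1 + 0.0213698) = 2 ÷ 1.0213698 = 1.9581546.
ρ(B_{ω*}) = ω*−1 = 0.9581546
(0.9581546)^m ≤ 10^{−10}  ⇒  m·ln(0.9581546) ≤ −10·ln10  ⇒  m ≥ 538.667  ⇒  m = 539

m = 539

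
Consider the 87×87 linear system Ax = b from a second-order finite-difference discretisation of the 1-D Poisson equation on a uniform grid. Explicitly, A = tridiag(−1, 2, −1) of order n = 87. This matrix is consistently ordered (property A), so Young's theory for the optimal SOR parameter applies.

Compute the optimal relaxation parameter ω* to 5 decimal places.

½·tridiag(1,0,1) at n=87: λ_k = cos(kπ/88); max |λ| at k=1 ⇒ ρ_J = cos(π/88) ≈ 0.99936.
√(1−ρ_J²) = |sin(π/88)| = 0.035692
So ω* = 2/1.035692 = 1.93108 (Young).
At ω = 1.93108 every |λ(B_ω)| = ω−1, so ρ_SOR = 0.93108.

ω* = 1.93108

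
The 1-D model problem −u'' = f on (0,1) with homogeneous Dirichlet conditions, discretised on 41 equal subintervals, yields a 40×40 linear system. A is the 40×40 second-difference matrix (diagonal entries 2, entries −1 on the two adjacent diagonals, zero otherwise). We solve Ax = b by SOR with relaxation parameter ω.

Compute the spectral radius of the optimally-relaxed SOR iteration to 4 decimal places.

ρ_SOR = 0.8578

B_J for the 40×40 system has eigenvalues cos(kπ/41); ρ_J = cos(π/41) = 0.9971.
√(1 − cos²(π/41)) = sin(π/41) ≈ 0.07655.
ω* = 2/(1+0.07655) = 1.8578
and ρ(B_{ω*}) = 1.8578 − 1 = 0.8578.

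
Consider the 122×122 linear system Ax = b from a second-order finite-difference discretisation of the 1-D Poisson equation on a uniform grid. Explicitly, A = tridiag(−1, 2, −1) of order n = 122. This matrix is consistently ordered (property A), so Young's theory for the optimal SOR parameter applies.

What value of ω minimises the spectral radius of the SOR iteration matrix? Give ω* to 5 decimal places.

½·tridiag(1,0,1) at n=122: λ_k = cos(kπ/123); max |λ| at k=1 ⇒ ρ_J = cos(π/123) ≈ 0.99967.
root = sin(π/123) = 0.025539  (since 1−cos² = sin²).
Young: ω* = 2/(1+√(1−ρ_J²)) = 2/(1+0.025539) = 2/1.025539 = 1.95019.
Hence ρ(B_{ω*}) = 1.95019 − 1 = 0.95019.

ω* = 1.95019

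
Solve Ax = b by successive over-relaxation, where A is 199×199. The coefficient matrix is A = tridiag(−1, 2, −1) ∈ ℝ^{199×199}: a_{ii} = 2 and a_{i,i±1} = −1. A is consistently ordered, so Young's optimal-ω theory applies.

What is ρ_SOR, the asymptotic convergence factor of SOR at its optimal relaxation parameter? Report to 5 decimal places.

ρ_SOR = 0.96907

spectrum of D⁻¹(L+U) = {cos(kπ/200) : 1≤k≤199}; ρ_J = cos(π/200) = 0.99988.
√(1 − cos²(π/200)) = sin(π/200) ≈ 0.015707.
ω* = 2/(1+0.015707) = 1.96907
[ρ_SOR] ω* − 1 = 0.96907.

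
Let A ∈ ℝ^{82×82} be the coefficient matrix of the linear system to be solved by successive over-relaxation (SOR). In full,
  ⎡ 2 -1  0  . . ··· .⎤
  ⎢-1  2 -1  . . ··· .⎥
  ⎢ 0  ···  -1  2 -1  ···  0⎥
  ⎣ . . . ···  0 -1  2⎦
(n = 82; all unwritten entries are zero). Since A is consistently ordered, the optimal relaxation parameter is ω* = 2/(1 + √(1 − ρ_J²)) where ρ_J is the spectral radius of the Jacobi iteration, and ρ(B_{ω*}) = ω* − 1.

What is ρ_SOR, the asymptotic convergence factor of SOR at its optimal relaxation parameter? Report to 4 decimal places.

ρ_J = max_k |cos(kπ/83)| = cos(π/83) = 0.9993
1 − cos²(π/83) = sin²(π/83) ⇒ √(1−ρ_J²) = sin(π/83) = 0.03784.
ω* = 2 / (1 + 0.03784) = 2 / 1.03784 ≈ 1.9271.
and ρ(B_{ω*}) = 1.9271 − 1 = 0.9271.

ρ_SOR = 0.9271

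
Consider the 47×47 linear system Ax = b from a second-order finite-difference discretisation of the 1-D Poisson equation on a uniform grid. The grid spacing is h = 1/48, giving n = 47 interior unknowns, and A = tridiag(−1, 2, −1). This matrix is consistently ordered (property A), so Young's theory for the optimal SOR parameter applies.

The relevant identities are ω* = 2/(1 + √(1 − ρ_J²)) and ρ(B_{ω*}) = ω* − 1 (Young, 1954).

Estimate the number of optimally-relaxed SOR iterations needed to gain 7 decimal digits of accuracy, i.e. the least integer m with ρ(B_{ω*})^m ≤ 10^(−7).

m = 124

ρ_J = max_k |cos(kπ/48)| = cos(π/48) = 0.9978589
√(1−ρ_J²) simplifies to sin(π/48) = 0.0654031.
Then 2/(1+√(1−ρ_J²)) = 2/(1+0.0654031); ω* = 2/1.0654031 = 1.8772237.
ρ(B_{ω*}) = ω*−1 = 0.8772237
7·ln10 = 16.1181; −ln(0.8772237) = 0.130993; m = ⌈16.1181/0.130993⌉ = ⌈123.046⌉ = 124.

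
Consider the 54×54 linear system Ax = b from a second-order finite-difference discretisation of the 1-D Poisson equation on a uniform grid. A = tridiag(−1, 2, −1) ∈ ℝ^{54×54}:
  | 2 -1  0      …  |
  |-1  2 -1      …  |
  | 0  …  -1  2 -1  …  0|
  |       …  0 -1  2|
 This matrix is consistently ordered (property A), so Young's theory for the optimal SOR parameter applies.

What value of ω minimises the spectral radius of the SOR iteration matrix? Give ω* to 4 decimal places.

ω* = 1.8920

½·tridiag(1,0,1) at n=54: λ_k = cos(kπ/55); max |λ| at k=1 ⇒ ρ_J = cos(π/55) ≈ 0.9984.
root = sin(π/55) = 0.05709  (since 1−cos² = sin²).
So ω* = 2/1.05709 = 1.8920 (Young).
[ρ_SOR] ω* − 1 = 0.8920.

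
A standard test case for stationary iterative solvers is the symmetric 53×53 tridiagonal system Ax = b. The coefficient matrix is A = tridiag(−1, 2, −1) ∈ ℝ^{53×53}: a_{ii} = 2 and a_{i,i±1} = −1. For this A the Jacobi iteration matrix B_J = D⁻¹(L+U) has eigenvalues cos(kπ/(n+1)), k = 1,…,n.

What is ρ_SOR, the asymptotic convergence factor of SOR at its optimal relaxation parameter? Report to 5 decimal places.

ρ_J = max_k |cos(kπ/54)| = cos(π/54) = 0.99831
√(1−ρ_J²) simplifies to sin(π/54) = 0.058145.
Young: ω* = 2/(1+√(1−ρ_J²)) = 2/(1+0.058145) = 2/1.058145 = 1.89010.
and ρ(B_{ω*}) = 1.89010 − 1 = 0.89010.

ρ_SOR = 0.89010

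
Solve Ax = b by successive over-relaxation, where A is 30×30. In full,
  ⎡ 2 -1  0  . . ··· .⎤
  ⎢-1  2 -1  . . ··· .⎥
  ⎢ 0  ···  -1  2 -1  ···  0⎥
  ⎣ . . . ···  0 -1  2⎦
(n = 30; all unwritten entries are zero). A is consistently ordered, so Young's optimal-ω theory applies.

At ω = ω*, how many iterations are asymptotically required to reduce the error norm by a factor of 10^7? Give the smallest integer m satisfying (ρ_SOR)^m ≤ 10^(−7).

m = 80

n=30: λ(B_J) = 1 − λ(A)/2 = cos(kπ/31); k=1 gives ρ_J = 0.9948693.
√(1−ρ_J²) simplifies to sin(π/31) = 0.1011683.
ω* = 2 / (1 + 0.1011683) = 2 / 1.1011683 ≈ 1.8162528.
and ρ(B_{ω*}) = 1.8162528 − 1 = 0.8162528.
Need (0.8162528)^m ≤ 10^(−7): m ≥ 7·ln10/|ln 0.8162528| = 16.1181/0.203031 = 79.387 ⇒ m = 80.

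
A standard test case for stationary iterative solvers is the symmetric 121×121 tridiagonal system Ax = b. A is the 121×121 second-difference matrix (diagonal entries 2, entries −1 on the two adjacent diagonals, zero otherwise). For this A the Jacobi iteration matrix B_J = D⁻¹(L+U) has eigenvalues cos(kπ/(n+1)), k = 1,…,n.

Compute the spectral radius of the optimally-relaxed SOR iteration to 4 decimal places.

ρ_SOR = 0.9498

[ρ_J] n=121: ρ(B_J) = cos(π/(n+1)) = cos(π/122) = 0.9997.
√(1 − cos²(π/122)) = sin(π/122) ≈ 0.02575.
ω* = 2/(1+0.02575) = 1.9498
ρ_SOR = ω* − 1 = 1.9498 − 1 = 0.9498.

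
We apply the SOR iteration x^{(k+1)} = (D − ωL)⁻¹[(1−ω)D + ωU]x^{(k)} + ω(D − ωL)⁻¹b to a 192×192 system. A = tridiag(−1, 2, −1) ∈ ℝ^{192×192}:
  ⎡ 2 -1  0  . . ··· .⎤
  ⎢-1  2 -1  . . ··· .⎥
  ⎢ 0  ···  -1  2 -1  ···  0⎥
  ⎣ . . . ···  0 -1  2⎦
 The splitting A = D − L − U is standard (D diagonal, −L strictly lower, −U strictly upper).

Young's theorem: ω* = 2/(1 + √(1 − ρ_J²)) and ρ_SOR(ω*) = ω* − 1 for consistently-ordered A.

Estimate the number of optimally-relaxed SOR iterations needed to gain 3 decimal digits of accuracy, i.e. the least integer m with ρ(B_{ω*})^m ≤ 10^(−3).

B_J for the 192×192 system has eigenvalues cos(kπ/193); ρ_J = cos(π/193) = 0.9998675.
√(1−ρ_J²) simplifies to sin(π/193) = 0.0162770.
Then 2/(1+√(1−ρ_J²)) = 2/(1+0.0162770); ω* = 2/1.0162770 = 1.9679674.
ρ(B_{ω*}) = ω*−1 = 0.9679674
3·ln10 = 6.90776; −ln(0.9679674) = 0.0325569; m = ⌈6.90776/0.0325569⌉ = ⌈212.175⌉ = 213.

m = 213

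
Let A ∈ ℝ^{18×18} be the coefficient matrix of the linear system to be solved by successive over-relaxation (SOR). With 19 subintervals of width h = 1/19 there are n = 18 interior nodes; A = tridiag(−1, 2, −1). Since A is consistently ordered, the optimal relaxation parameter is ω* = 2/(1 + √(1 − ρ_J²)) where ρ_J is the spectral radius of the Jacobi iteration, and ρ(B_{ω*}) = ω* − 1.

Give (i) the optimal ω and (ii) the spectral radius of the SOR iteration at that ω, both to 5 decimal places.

ω* = 1.71734, ρ_SOR = 0.71734

spectrum of D⁻¹(L+U) = {cos(kπ/19) : 1≤k≤18}; ρ_J = cos(π/19) = 0.98636.
1 − cos²(π/19) = sin²(π/19) ⇒ √(1−ρ_J²) = sin(π/19) = 0.164595.
Then 2/(1+√(1−ρ_J²)) = 2/(1+0.164595); ω* = 2/1.164595 = 1.71734.
and ρ(B_{ω*}) = 1.71734 − 1 = 0.71734.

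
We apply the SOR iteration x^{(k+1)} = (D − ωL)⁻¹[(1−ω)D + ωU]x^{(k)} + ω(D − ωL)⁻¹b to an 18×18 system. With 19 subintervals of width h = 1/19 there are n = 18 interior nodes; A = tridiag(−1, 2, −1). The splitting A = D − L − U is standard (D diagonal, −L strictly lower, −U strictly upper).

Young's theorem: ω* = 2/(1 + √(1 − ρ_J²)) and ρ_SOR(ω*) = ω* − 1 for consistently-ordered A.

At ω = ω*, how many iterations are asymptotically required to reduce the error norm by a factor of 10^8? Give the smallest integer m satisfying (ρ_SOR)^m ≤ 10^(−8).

With n=18, ρ(Jacobi) = cos(π/19) = 0.9863613.
root = sin(π/19) = 0.1645946  (since 1−cos² = sin²).
So ω* = 2/1.1645946 = 1.7173358 (Young).
ρ_SOR = ω* − 1 ≈ 0.7173358.
Need (0.7173358)^m ≤ 10^(−8): m ≥ 8·ln10/|ln 0.7173358| = 18.4207/0.332211 = 55.449 ⇒ m = 56.

m = 56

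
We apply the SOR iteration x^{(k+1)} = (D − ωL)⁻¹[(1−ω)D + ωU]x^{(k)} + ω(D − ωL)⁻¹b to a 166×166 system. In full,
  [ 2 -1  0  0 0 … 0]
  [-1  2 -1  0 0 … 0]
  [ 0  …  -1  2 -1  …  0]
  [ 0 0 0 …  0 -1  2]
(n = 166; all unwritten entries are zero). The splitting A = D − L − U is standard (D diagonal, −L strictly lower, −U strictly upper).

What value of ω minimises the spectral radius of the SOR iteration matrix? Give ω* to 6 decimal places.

ω* = 1.963073

With n=166, ρ(Jacobi) = cos(π/167) = 0.999823.
√(1 − cos²(π/167)) = sin(π/167) ≈ 0.0188108.
ω* = 2/(1 + 0.0188108) = 2/1.0188108 = 1.963073.
and ρ(B_{ω*}) = 1.963073 − 1 = 0.963073.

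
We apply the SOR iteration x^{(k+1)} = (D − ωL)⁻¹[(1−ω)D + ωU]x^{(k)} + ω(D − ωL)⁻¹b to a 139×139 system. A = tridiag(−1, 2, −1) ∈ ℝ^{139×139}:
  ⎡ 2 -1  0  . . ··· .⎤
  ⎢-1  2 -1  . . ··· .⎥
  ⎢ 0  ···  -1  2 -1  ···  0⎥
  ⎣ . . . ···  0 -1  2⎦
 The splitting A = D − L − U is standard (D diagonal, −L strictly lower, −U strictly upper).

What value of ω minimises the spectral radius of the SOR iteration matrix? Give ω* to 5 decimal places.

½·tridiag(1,0,1) at n=139: λ_k = cos(kπ/140); max |λ| at k=1 ⇒ ρ_J = cos(π/140) ≈ 0.99975.
root = sin(π/140) = 0.022438  (since 1−cos² = sin²).
ω* = 2/(1+0.022438) = 1.95611
[ρ_SOR] ω* − 1 = 0.95611.

ω* = 1.95611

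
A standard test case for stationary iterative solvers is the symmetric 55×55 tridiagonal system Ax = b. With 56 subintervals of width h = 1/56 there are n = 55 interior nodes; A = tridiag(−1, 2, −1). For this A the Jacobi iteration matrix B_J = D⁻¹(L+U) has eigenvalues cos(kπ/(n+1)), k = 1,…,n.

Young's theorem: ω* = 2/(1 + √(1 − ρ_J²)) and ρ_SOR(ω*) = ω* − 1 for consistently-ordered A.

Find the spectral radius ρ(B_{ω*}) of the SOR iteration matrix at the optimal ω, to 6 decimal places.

[ρ_J] n=55: ρ(B_J) = cos(π/(n+1)) = cos(π/56) = 0.998427.
root = sin(π/56) = 0.0560704  (since 1−cos² = sin²).
ω* = 2/(1+0.0560704) = 1.893813
ρ_SOR = ω* − 1 = 1.893813 − 1 = 0.893813.

ρ_SOR = 0.893813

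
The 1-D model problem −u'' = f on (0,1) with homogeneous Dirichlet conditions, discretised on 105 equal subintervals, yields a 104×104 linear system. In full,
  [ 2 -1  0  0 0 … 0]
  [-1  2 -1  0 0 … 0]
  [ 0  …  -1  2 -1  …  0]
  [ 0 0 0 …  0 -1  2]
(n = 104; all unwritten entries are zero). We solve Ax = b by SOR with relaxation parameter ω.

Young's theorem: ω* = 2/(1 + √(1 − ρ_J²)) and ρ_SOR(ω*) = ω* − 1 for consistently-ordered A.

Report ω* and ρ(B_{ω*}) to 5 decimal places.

With n=104, ρ(Jacobi) = cos(π/105) = 0.99955.
√(1−ρ_J²) simplifies to sin(π/105) = 0.029915.
So ω* = 2/1.029915 = 1.94191 (Young).
Hence ρ(B_{ω*}) = 1.94191 − 1 = 0.94191.

ω* = 1.94191, ρ_SOR = 0.94191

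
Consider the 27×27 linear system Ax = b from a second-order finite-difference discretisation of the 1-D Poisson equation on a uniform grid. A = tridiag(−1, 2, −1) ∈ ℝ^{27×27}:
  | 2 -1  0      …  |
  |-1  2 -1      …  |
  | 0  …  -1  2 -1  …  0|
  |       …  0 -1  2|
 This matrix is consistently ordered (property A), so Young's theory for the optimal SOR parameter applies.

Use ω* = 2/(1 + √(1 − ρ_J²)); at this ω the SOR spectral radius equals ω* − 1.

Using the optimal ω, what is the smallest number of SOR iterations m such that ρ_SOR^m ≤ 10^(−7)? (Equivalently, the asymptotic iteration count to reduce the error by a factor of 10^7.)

m = 72

ρ_J = max_k |cos(kπ/28)| = cos(π/28) = 0.9937122
√(1 − cos²(π/28)) = sin(π/28) ≈ 0.1119645.
ω* = 2/(1 + 0.1119645) = 2/1.1119645 = 1.7986186.
Hence ρ(B_{ω*}) = 1.7986186 − 1 = 0.7986186.
ρ_SOR^m ≤ 10^(−7) ⇔ m ≥ 7·ln10/(−ln 0.7986186) = 16.1181/0.224872 = 71.677; m = ⌈71.677⌉ = 72.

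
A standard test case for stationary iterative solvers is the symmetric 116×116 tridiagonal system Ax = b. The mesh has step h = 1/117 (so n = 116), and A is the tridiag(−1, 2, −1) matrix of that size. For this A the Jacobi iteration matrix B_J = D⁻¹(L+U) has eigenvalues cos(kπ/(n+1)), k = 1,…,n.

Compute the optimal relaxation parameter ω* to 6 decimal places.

ω* = 1.947708

½·tridiag(1,0,1) at n=116: λ_k = cos(kπ/117); max |λ| at k=1 ⇒ ρ_J = cos(π/117) ≈ 0.999640.
√(1−ρ_J²) = |sin(π/117)| = 0.0268480
Then 2/(1+√(1−ρ_J²)) = 2/(1+0.0268480); ω* = 2/1.0268480 = 1.947708.
and ρ(B_{ω*}) = 1.947708 − 1 = 0.947708.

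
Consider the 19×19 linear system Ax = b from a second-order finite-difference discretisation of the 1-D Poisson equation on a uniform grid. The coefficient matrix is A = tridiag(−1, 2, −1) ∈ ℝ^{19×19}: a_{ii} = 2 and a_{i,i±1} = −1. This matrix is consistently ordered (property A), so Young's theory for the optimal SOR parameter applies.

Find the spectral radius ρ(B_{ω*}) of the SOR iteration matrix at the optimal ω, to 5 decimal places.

ρ_SOR = 0.72945

B_J for the 19×19 system has eigenvalues cos(kπ/20); ρ_J = cos(π/20) = 0.98769.
root = sin(π/20) = 0.156434  (since 1−cos² = sin²).
Then 2/(1+√(1−ρ_J²)) = 2/(1+0.156434); ω* = 2/1.156434 = 1.72945.
ρ_SOR = ω* − 1 ≈ 0.72945.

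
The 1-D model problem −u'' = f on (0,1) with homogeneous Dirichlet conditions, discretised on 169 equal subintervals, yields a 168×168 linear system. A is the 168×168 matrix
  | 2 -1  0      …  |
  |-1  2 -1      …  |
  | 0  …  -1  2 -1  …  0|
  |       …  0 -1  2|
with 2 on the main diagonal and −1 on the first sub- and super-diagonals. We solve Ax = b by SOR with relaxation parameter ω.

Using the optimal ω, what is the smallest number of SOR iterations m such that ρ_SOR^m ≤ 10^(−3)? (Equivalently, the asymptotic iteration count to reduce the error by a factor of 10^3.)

ρ_J = max_k |cos(kπ/169)| = cos(π/169) = 0.9998272
root = sin(π/169) = 0.0185882  (since 1−cos² = sin²).
Young: ω* = 2/(1+√(1−ρ_J²)) = 2/(1+0.0185882) = 2/1.0185882 = 1.9635020.
ρ(B_{ω*}) = ω*−1 = 0.9635020
For 3 digits: m = 3·ln10 / (−ln 0.9635020) = 6.90776/0.0371807 = 185.789; round up → m = 186.

m = 186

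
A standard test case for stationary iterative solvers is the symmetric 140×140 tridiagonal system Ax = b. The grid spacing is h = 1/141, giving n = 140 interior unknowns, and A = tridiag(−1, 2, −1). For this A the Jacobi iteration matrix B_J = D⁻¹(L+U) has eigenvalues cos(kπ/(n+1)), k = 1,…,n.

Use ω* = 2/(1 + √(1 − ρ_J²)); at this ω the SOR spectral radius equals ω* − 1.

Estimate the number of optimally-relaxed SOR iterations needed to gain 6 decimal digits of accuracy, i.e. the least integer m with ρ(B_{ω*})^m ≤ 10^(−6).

m = 311

½·tridiag(1,0,1) at n=140: λ_k = cos(kπ/141); max |λ| at k=1 ⇒ ρ_J = cos(π/141) ≈ 0.9997518.
√(1 − cos²(π/141)) = sin(π/141) ≈ 0.0222790.
[ω*] 2 ÷ (1 + 0.0222790) = 2 ÷ 1.0222790 = 1.9564131.
and ρ(B_{ω*}) = 1.9564131 − 1 = 0.9564131.
ρ_SOR^m ≤ 10^(−6) ⇔ m ≥ 6·ln10/(−ln 0.9564131) = 13.8155/0.0445653 = 310.006; m = ⌈310.006⌉ = 311.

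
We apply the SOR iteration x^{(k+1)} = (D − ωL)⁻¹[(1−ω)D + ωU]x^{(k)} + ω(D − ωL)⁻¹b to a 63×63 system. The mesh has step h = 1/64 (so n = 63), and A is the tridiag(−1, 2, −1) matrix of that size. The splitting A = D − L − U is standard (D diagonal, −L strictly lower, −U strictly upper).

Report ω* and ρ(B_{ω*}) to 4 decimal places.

ρ_J = max_k |cos(kπ/64)| = cos(π/64) = 0.9988
root = sin(π/64) = 0.04907  (since 1−cos² = sin²).
Young: ω* = 2/(1+√(1−ρ_J²)) = 2/(1+0.04907) = 2/1.04907 = 1.9065.
Hence ρ(B_{ω*}) = 1.9065 − 1 = 0.9065.

ω* = 1.9065, ρ_SOR = 0.9065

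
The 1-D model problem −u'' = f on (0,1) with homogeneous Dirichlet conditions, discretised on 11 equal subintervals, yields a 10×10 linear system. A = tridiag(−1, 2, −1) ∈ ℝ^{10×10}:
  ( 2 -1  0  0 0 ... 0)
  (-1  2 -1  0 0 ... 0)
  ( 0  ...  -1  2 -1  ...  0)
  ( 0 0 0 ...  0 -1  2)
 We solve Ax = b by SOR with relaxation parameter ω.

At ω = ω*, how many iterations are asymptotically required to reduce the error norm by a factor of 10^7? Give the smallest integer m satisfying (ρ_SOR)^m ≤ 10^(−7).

spectrum of D⁻¹(L+U) = {cos(kπ/11) : 1≤k≤10}; ρ_J = cos(π/11) = 0.9594930.
root = sin(π/11) = 0.2817326  (since 1−cos² = sin²).
ω* = 2/(1+0.2817326) = 1.5603879
ρ_SOR = ω* − 1 ≈ 0.5603879.
For 7 digits: m = 7·ln10 / (−ln 0.5603879) = 16.1181/0.579126 = 27.832; round up → m = 28.

m = 28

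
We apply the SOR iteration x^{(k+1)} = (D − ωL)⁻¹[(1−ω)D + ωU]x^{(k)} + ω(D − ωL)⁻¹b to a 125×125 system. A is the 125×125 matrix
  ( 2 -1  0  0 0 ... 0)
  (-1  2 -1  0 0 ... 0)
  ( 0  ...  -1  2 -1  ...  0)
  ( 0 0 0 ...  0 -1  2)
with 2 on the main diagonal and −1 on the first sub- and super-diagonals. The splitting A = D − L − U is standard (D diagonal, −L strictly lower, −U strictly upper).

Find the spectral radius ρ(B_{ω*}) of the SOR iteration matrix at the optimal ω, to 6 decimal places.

With n=125, ρ(Jacobi) = cos(π/126) = 0.999689.
1 − cos²(π/126) = sin²(π/126) ⇒ √(1−ρ_J²) = sin(π/126) = 0.0249307.
Young: ω* = 2/(1+√(1−ρ_J²)) = 2/(1+0.0249307) = 2/1.0249307 = 1.951351.
ρ(B_{ω*}) = ω*−1 = 0.951351

ρ_SOR = 0.951351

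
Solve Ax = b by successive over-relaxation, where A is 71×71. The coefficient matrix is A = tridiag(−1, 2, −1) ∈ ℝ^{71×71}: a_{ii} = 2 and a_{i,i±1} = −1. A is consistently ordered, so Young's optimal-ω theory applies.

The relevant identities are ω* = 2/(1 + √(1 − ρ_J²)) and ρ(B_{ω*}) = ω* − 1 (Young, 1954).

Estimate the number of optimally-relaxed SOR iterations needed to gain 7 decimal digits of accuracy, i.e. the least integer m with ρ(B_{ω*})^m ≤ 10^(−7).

m = 185

n=71: λ(B_J) = 1 − λ(A)/2 = cos(kπ/72); k=1 gives ρ_J = 0.9990482.
√(1 − cos²(π/72)) = sin(π/72) ≈ 0.0436194.
ω* = 2 / (1 + 0.0436194) = 2 / 1.0436194 ≈ 1.9164075.
[ρ_SOR] ω* − 1 = 0.9164075.
For 7 digits: m = 7·ln10 / (−ln 0.9164075) = 16.1181/0.0872941 = 184.641; round up → m = 185.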